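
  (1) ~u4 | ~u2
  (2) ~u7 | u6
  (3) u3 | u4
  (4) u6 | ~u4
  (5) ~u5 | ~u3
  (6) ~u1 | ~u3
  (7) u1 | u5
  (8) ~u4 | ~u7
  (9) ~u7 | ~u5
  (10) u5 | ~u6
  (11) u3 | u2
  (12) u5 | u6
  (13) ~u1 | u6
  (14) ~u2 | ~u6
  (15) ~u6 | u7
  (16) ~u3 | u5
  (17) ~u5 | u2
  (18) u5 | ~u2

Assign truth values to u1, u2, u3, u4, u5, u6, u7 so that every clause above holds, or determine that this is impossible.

UNSATISFIABLE

Case u4 = 0:
The clause (u3) is unit, so u3 = 1.
The clause (~u5) is unit, so u5 = 0.
But (u5) is also a unit clause — contradiction.
So u4 must be the other value — set u4 = 1.
The clause (~u2) is unit, so u2 = 0.
The clause (u6) is unit, so u6 = 1.
The clause (~u7) is unit, so u7 = 0.
But (u7) is also a unit clause — contradiction.
Either choice for u4 ends in contradiction.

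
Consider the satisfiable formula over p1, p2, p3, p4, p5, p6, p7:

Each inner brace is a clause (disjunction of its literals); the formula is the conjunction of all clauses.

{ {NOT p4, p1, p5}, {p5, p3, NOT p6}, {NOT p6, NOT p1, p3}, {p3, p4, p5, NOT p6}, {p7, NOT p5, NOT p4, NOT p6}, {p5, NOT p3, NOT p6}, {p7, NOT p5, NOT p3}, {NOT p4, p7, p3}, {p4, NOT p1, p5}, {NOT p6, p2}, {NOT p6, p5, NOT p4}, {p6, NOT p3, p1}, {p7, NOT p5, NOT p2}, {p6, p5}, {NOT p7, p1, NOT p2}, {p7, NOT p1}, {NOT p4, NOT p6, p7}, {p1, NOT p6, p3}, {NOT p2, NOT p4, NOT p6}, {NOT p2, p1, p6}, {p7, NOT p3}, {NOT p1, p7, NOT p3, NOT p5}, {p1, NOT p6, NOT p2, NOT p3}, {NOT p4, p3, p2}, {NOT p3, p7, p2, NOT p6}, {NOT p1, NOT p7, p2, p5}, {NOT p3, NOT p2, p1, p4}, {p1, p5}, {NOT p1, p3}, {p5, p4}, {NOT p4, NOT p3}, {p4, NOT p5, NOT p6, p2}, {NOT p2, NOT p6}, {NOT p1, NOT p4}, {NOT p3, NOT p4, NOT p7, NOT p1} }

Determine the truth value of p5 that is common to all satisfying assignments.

Suppose p5 = false.
(p6) alone gives p6 = true.
(p3) alone gives p3 = true.
That conflicts with the unit clause (NOT p3).
So every satisfying assignment has p5 = True.

True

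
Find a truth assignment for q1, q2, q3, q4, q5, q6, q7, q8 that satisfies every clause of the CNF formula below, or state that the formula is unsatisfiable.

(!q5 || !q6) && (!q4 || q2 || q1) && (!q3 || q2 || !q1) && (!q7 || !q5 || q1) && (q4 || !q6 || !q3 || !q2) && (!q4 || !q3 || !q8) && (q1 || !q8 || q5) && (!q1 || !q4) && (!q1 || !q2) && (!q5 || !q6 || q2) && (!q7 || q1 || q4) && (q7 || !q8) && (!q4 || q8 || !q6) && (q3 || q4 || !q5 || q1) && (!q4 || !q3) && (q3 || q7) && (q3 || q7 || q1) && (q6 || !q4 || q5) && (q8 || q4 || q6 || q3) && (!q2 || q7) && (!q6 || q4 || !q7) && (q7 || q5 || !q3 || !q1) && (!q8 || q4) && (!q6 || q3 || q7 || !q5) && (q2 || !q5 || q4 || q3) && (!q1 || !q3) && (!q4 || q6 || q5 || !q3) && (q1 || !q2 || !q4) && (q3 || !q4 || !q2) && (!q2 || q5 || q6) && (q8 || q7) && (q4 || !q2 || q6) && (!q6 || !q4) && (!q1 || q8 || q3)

UNSATISFIABLE

Suppose q5 = false.
Suppose q1 = true.
From the singleton clause (!q4), q4 = false.
From the singleton clause (!q2), q2 = false.
From the singleton clause (!q3), q3 = false.
From the singleton clause (q7), q7 = true.
From the singleton clause (!q6), q6 = false.
From the singleton clause (q8), q8 = true.
Now (!q8) is unsatisfied and unit — conflict.
Undo q1 and try q1 = false.
From the singleton clause (!q8), q8 = false.
From the singleton clause (q7), q7 = true.
From the singleton clause (q4), q4 = true.
From the singleton clause (q2), q2 = true.
Now (!q2) is unsatisfied and unit — conflict.
Either choice for q1 ends in contradiction.
Undo q5 and try q5 = true.
From the singleton clause (!q6), q6 = false.
Suppose q7 = false.
From the singleton clause (!q8), q8 = false.
Now (q8) is unsatisfied and unit — conflict.
Undo q7 and try q7 = true.
From the singleton clause (q1), q1 = true.
From the singleton clause (!q4), q4 = false.
From the singleton clause (!q2), q2 = false.
From the singleton clause (!q3), q3 = false.
Now (q3) is unsatisfied and unit — conflict.
Either choice for q7 ends in contradiction.
Either choice for q5 ends in contradiction.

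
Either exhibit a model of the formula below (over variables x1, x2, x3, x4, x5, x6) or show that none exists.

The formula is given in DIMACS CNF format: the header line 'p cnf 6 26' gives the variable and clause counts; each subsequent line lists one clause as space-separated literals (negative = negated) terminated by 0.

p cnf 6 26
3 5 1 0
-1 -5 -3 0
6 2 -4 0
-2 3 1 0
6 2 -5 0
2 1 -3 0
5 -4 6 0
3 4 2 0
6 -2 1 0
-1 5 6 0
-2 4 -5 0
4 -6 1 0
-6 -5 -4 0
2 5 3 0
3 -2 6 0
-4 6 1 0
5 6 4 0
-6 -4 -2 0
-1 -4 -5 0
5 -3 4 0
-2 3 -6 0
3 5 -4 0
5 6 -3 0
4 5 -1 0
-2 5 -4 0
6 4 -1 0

x1=True,  x2=False,  x3=True,  x4=True,  x5=False,  x6=True

Try x3 = True.
Try x1 = True.
From the singleton clause (¬x5), x5 = False.
From the singleton clause (x6), x6 = True.
From the singleton clause (x4), x4 = True.
From the singleton clause (¬x2), x2 = False.
All clauses are satisfied.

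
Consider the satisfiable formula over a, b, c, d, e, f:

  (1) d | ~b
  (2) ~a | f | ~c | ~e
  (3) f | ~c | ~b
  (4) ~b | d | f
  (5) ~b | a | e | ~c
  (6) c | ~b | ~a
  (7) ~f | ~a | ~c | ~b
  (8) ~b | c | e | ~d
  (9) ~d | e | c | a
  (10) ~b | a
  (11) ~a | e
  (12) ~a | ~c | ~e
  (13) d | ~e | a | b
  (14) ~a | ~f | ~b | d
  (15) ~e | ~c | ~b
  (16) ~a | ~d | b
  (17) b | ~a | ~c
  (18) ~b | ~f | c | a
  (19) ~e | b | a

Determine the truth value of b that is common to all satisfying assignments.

Suppose b = 1.
From the singleton clause (d), d = 1.
From the singleton clause (a), a = 1.
From the singleton clause (c), c = 1.
From the singleton clause (f), f = 1.
Now (~f) is unsatisfied and unit — conflict.
So every satisfying assignment has b = False.

False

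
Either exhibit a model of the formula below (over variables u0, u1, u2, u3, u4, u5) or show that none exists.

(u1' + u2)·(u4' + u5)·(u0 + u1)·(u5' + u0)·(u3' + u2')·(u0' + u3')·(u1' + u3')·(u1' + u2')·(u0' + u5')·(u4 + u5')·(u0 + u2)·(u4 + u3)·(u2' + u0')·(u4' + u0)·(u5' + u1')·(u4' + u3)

UNSATISFIABLE

Branch on u1: set u1 = 0.
From the singleton clause (u0), u0 = 1.
From the singleton clause (u3'), u3 = 0.
From the singleton clause (u5'), u5 = 0.
From the singleton clause (u4'), u4 = 0.
That conflicts with the unit clause (u4).
Undo u1 and try u1 = 1.
From the singleton clause (u2), u2 = 1.
That conflicts with the unit clause (u2').
Both values of u1 lead to a conflict.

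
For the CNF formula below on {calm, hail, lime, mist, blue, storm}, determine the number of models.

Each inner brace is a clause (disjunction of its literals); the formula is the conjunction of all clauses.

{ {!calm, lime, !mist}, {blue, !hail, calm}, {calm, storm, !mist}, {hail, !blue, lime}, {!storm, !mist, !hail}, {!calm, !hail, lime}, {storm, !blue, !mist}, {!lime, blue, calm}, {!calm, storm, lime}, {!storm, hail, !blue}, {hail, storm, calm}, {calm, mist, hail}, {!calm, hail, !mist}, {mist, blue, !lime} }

10

There are 2^6 = 64 truth assignments over (calm, hail, lime, mist, blue, storm).
Split on hail. With hail = true, the clauses containing hail are satisfied and !hail drops from the rest; 7 of the 2^5 = 32 assignments to the other variables satisfy what remains.
With hail = false, by the same count on the reduced clause set, 3 assignments work.
(One model: calm=F, hail=F, lime=F, mist=T, blue=F, storm=T.)
Total: 7 + 3 = 10.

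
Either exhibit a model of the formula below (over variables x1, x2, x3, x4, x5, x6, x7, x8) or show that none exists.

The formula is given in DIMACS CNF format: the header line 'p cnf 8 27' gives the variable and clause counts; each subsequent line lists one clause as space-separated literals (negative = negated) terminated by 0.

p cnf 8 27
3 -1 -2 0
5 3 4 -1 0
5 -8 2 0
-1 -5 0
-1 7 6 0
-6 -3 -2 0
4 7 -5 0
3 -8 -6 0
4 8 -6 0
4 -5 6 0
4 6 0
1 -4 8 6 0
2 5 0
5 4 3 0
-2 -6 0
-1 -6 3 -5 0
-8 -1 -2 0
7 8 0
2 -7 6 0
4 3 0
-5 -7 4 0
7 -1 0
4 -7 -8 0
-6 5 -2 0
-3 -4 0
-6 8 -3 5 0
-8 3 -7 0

Branch on x1: set x1 = False.
Branch on x4: set x4 = True.
The clause (¬x3) is unit, so x3 = False.
Branch on x8: set x8 = True.
The clause (¬x6) is unit, so x6 = False.
The clause (¬x7) is unit, so x7 = False.
Branch on x5: set x5 = True.
All clauses hold; x2 can take either value.

x1=False,  x2=True,  x3=False,  x4=True,  x5=True,  x6=False,  x7=False,  x8=True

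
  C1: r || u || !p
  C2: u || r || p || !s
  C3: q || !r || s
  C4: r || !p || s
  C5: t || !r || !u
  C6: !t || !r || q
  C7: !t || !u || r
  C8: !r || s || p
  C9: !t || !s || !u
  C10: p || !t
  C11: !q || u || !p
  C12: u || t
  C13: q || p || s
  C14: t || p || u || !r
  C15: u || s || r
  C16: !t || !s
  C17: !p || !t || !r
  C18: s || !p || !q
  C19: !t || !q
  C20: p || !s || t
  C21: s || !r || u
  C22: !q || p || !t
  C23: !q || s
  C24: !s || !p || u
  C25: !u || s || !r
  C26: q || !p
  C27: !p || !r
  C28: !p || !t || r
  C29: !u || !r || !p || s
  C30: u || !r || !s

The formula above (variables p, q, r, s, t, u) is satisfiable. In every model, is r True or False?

Suppose r = true.
Unit clause (!p) forces p = false.
Unit clause (s) forces s = true.
Unit clause (!t) forces t = false.
But (t) is also a unit clause — contradiction.
So every satisfying assignment has r = False.

False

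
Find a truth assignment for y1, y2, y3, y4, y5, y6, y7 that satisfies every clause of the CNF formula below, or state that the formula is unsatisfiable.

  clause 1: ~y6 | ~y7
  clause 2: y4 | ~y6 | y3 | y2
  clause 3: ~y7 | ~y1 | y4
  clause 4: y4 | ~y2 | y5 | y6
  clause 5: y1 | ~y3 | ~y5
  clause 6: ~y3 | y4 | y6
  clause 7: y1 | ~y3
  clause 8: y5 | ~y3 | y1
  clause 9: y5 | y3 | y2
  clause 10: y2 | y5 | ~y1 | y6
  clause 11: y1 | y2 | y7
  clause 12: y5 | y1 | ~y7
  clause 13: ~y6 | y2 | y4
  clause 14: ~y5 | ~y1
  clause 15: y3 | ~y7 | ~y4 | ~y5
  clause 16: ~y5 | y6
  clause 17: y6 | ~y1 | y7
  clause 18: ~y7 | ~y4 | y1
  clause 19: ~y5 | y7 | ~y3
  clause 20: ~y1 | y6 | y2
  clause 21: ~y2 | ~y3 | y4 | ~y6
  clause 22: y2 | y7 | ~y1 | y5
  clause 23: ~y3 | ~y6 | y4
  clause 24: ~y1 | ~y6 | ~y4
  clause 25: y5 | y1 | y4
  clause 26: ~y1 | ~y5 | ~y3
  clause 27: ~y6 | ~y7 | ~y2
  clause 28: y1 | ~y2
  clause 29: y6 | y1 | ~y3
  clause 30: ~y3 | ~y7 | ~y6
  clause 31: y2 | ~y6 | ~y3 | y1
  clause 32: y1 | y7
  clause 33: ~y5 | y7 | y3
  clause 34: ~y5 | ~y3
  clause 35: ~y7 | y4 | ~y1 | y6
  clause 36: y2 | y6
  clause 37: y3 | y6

y1=1; y2=1; y3=1; y4=1; y5=0; y6=0; y7=1

Suppose y6 = 0.
(~y5) alone gives y5 = 0.
(y2) alone gives y2 = 1.
(y4) alone gives y4 = 1.
(y1) alone gives y1 = 1.
(y7) alone gives y7 = 1.
(y3) alone gives y3 = 1.
This assignment satisfies each clause.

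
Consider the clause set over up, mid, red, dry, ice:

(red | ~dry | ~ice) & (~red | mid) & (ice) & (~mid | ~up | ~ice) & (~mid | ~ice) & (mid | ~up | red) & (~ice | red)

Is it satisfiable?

Unit clause (ice) forces ice = 1.
Unit clause (~mid) forces mid = 0.
Unit clause (~red) forces red = 0.
That conflicts with the unit clause (red).
No assignment satisfies every clause.

No, unsatisfiable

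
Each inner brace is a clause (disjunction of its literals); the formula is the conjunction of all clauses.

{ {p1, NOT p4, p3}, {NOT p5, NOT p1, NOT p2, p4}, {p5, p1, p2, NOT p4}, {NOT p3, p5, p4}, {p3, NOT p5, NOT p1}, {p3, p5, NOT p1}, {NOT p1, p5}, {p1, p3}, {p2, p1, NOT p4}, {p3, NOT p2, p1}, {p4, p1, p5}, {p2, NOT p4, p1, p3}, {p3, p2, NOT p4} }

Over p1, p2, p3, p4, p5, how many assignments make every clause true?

There are 2^5 = 32 truth assignments over (p1, p2, p3, p4, p5).
Split on p2. With p2 = true, the clauses containing p2 are satisfied and NOT p2 drops from the rest; 4 of the 2^4 = 16 assignments to the other variables satisfy what remains.
With p2 = false, by the same count on the reduced clause set, 3 assignments work.
(One model: p1=F, p2=F, p3=T, p4=F, p5=T.)
Total: 4 + 3 = 7.

7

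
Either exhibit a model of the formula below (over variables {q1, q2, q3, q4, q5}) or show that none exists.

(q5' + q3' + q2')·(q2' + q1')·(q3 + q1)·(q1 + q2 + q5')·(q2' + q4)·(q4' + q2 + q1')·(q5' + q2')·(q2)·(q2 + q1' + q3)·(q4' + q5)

The clause (q2) is unit, so q2 = 1.
The clause (q1') is unit, so q1 = 0.
The clause (q3) is unit, so q3 = 1.
The clause (q5') is unit, so q5 = 0.
The clause (q4) is unit, so q4 = 1.
That conflicts with the unit clause (q4').

UNSATISFIABLE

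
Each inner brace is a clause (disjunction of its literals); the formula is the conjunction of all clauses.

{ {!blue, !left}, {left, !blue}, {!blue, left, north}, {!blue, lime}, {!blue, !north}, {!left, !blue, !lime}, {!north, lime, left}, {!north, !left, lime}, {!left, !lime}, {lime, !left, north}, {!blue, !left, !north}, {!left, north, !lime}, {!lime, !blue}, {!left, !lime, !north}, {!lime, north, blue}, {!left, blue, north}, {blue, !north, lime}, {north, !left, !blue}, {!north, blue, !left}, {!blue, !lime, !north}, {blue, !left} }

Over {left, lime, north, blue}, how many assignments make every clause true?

2

There are 2^4 = 16 truth assignments over (left, lime, north, blue).
Check each against the 21 clauses (columns in the order left, lime, north, blue):
  F F F F  ✓ satisfies all
  F F F T  ✗ fails (left || !blue)
  F F T F  ✗ fails (!north || lime || left)
  F F T T  ✗ fails (left || !blue)
  F T F F  ✗ fails (!lime || north || blue)
  F T F T  ✗ fails (left || !blue)
  F T T F  ✓ satisfies all
  F T T T  ✗ fails (left || !blue)
  T F F F  ✗ fails (lime || !left || north)
  T F F T  ✗ fails (!blue || !left)
  T F T F  ✗ fails (!north || !left || lime)
  T F T T  ✗ fails (!blue || !left)
  T T F F  ✗ fails (!left || !lime)
  T T F T  ✗ fails (!blue || !left)
  T T T F  ✗ fails (!left || !lime)
  T T T T  ✗ fails (!blue || !left)
2 of the 16 rows are models.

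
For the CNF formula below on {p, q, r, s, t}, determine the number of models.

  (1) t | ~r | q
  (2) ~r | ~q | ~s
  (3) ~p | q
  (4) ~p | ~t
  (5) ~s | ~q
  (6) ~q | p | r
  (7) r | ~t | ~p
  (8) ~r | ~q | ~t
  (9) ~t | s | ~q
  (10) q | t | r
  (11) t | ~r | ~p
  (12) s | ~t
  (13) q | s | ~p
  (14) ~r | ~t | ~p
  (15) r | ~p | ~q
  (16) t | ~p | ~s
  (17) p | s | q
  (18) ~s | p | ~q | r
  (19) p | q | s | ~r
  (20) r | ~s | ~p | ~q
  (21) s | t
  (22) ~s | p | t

2

There are 2^5 = 32 truth assignments over (p, q, r, s, t).
Split on s. With s = 1, the clauses containing s are satisfied and ~s drops from the rest; 2 of the 2^4 = 16 assignments to the other variables satisfy what remains.
With s = 0, by the same count on the reduced clause set, 0 assignments work.
Total: 2 + 0 = 2.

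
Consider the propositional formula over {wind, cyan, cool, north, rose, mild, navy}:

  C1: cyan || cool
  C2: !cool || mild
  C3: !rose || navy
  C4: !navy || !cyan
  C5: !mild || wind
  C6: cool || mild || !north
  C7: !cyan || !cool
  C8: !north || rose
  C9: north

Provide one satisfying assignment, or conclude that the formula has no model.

wind ↦ true; cyan ↦ false; cool ↦ true; north ↦ true; rose ↦ true; mild ↦ true; navy ↦ true

(north) alone gives north = true.
(rose) alone gives rose = true.
(navy) alone gives navy = true.
(!cyan) alone gives cyan = false.
(cool) alone gives cool = true.
(mild) alone gives mild = true.
(wind) alone gives wind = true.
All clauses are satisfied.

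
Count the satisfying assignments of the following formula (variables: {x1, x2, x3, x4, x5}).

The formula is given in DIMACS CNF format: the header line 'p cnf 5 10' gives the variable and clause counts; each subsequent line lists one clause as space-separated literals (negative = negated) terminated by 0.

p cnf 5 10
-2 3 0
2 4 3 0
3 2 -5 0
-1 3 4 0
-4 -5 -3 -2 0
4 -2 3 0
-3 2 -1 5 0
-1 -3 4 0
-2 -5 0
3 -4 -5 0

There are 2^5 = 32 truth assignments over (x1, x2, x3, x4, x5).
Split on x5. With x5 = True, the clauses containing x5 are satisfied and ¬x5 drops from the rest; 3 of the 2^4 = 16 assignments to the other variables satisfy what remains.
With x5 = False, by the same count on the reduced clause set, 7 assignments work.
Total: 3 + 7 = 10.

10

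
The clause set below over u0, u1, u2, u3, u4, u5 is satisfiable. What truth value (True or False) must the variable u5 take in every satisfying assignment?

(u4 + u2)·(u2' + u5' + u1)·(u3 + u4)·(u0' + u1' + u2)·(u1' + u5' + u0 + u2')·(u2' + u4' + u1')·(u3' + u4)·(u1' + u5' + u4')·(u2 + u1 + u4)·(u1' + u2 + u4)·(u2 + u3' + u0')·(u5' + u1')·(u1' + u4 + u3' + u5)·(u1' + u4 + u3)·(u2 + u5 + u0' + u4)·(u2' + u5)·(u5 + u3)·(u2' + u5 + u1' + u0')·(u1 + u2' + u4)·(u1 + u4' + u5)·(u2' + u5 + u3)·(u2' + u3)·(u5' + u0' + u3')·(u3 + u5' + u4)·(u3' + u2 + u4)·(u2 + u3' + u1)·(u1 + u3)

False

Suppose u5 = 1.
From the singleton clause (u1'), u1 = 0.
From the singleton clause (u2'), u2 = 0.
From the singleton clause (u4), u4 = 1.
From the singleton clause (u3'), u3 = 0.
That conflicts with the unit clause (u3).
So every satisfying assignment has u5 = False.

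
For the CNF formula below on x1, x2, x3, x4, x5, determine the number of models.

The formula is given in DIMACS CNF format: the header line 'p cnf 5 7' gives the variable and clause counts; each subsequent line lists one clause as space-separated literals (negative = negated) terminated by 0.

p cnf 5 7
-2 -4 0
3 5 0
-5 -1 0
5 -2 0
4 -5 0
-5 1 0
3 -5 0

There are 2^5 = 32 truth assignments over (x1, x2, x3, x4, x5).
Split on x3. With x3 = True, the clauses containing x3 are satisfied and ¬x3 drops from the rest; 4 of the 2^4 = 16 assignments to the other variables satisfy what remains.
With x3 = False, by the same count on the reduced clause set, 0 assignments work.
Total: 4 + 0 = 4.

4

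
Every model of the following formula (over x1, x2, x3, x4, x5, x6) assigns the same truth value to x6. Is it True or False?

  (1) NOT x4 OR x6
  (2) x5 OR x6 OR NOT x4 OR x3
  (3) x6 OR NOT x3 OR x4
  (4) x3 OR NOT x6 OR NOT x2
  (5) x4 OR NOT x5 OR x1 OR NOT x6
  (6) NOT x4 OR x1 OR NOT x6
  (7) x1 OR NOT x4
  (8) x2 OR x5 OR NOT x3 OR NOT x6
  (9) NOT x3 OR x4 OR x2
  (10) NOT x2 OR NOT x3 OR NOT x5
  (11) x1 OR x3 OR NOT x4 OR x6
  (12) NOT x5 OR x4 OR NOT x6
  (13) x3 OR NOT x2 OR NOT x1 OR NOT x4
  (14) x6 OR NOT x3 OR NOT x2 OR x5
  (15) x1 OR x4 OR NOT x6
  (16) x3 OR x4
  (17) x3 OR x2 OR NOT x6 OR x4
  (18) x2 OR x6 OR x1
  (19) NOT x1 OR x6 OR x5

Suppose x6 = false.
From the singleton clause (NOT x4), x4 = false.
From the singleton clause (NOT x3), x3 = false.
But (x3) is also a unit clause — contradiction.
So every satisfying assignment has x6 = True.

True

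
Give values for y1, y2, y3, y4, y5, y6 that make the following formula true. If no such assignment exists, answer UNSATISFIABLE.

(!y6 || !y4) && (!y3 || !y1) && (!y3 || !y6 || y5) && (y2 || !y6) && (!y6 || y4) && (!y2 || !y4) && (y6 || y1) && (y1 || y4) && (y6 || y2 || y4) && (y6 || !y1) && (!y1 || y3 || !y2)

Suppose y6 = false.
From the singleton clause (y1), y1 = true.
That conflicts with the unit clause (!y1).
So y6 must be the other value — set y6 = true.
From the singleton clause (!y4), y4 = false.
That conflicts with the unit clause (y4).
Either choice for y6 ends in contradiction.

UNSATISFIABLE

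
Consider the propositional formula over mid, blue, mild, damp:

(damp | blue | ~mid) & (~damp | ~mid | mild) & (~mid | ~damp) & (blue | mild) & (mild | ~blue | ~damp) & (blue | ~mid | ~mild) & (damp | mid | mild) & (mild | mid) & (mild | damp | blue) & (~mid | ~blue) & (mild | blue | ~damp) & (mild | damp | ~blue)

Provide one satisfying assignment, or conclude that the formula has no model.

Branch on mid: set mid = 0.
Unit clause (mild) forces mild = 1.
No clause remains; blue, damp are free.

mid=0, blue=0, mild=1, damp=0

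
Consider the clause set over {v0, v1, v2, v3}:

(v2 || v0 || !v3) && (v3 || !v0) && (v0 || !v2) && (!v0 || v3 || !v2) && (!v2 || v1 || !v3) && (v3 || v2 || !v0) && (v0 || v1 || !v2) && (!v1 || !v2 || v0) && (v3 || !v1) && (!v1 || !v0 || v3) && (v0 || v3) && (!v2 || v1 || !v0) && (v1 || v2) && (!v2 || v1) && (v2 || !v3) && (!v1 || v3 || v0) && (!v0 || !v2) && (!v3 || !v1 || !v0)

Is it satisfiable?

Unsatisfiable

Branch on v3: set v3 = true.
(v2) alone gives v2 = true.
(v0) alone gives v0 = true.
That conflicts with the unit clause (!v0).
That branch fails; take v3 = false instead.
(!v0) alone gives v0 = false.
That conflicts with the unit clause (v0).
Either choice for v3 ends in contradiction.
No assignment satisfies every clause.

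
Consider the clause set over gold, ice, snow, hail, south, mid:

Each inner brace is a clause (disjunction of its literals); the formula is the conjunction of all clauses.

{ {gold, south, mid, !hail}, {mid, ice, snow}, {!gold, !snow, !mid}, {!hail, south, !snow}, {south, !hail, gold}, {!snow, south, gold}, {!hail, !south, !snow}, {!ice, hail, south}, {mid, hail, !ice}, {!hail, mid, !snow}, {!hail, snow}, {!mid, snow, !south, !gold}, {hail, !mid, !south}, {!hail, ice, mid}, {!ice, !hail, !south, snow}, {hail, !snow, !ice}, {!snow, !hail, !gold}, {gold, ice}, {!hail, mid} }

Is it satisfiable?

Yes

Case hail = false:
Case ice = false:
The clause (gold) is unit, so gold = true.
Case mid = true:
The clause (!snow) is unit, so snow = false.
The clause (!south) is unit, so south = false.
Every clause now holds.
A satisfying assignment: gold: true, ice: false, snow: false, hail: false, south: false, mid: true.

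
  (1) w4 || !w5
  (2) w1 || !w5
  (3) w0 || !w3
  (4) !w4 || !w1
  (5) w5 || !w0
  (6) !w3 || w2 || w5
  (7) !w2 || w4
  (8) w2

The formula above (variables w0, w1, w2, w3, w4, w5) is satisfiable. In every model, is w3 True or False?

False

Suppose w3 = true.
Unit clause (w0) forces w0 = true.
Unit clause (w5) forces w5 = true.
Unit clause (w4) forces w4 = true.
Unit clause (w1) forces w1 = true.
That conflicts with the unit clause (!w1).
So every satisfying assignment has w3 = False.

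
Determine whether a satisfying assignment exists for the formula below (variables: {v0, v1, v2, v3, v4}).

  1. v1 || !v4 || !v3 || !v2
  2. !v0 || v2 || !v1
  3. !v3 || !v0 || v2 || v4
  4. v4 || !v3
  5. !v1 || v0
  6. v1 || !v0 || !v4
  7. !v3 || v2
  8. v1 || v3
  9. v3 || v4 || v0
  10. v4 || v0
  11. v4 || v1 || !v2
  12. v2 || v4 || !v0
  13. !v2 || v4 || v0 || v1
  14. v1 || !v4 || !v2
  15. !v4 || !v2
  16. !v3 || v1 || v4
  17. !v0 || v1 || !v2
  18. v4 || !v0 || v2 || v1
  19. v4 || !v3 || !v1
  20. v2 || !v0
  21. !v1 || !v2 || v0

Try v4 = false.
(!v3) alone gives v3 = false.
(v1) alone gives v1 = true.
(v0) alone gives v0 = true.
(v2) alone gives v2 = true.
Every clause now holds.
A satisfying assignment: v0 ↦ true,  v1 ↦ true,  v2 ↦ true,  v3 ↦ false,  v4 ↦ false.

Yes, satisfiable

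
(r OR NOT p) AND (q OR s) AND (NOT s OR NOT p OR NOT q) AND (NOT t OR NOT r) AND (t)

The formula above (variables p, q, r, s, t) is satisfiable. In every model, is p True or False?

Suppose p = true.
From the singleton clause (r), r = true.
From the singleton clause (NOT t), t = false.
Now (t) is unsatisfied and unit — conflict.
So every satisfying assignment has p = False.

False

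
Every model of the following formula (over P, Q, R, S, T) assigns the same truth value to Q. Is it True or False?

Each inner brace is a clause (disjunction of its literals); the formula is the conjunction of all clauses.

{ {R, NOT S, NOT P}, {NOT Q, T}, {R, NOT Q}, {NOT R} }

Suppose Q = true.
The clause (T) is unit, so T = true.
The clause (R) is unit, so R = true.
But (NOT R) is also a unit clause — contradiction.
So every satisfying assignment has Q = False.

False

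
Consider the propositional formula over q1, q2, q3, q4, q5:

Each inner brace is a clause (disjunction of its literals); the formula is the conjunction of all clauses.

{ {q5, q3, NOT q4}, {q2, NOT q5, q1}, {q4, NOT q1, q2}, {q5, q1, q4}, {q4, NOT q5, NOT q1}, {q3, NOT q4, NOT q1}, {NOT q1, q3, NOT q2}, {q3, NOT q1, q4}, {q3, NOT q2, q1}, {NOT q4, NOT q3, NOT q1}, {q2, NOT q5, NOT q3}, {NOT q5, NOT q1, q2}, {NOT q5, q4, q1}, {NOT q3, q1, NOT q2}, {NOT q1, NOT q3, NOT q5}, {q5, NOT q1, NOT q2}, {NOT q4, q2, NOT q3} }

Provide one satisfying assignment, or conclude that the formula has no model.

Suppose q5 = true.
Suppose q2 = true.
Suppose q4 = true.
Suppose q3 = true.
Unit clause (NOT q1) forces q1 = false.
Now (q1) is unsatisfied and unit — conflict.
So q3 must be the other value — set q3 = false.
Unit clause (NOT q1) forces q1 = false.
Now (q1) is unsatisfied and unit — conflict.
Both values of q3 lead to a conflict.
So q4 must be the other value — set q4 = false.
Unit clause (NOT q1) forces q1 = false.
Now (q1) is unsatisfied and unit — conflict.
Both values of q4 lead to a conflict.
So q2 must be the other value — set q2 = false.
Unit clause (q1) forces q1 = true.
Now (NOT q1) is unsatisfied and unit — conflict.
Both values of q2 lead to a conflict.
So q5 must be the other value — set q5 = false.
Suppose q3 = true.
Suppose q1 = true.
Unit clause (NOT q4) forces q4 = false.
Unit clause (q2) forces q2 = true.
Now (NOT q2) is unsatisfied and unit — conflict.
So q1 must be the other value — set q1 = false.
Unit clause (q4) forces q4 = true.
Unit clause (NOT q2) forces q2 = false.
Now (q2) is unsatisfied and unit — conflict.
Both values of q1 lead to a conflict.
So q3 must be the other value — set q3 = false.
Unit clause (NOT q4) forces q4 = false.
Unit clause (q1) forces q1 = true.
Now (NOT q1) is unsatisfied and unit — conflict.
Both values of q3 lead to a conflict.
Both values of q5 lead to a conflict.

UNSATISFIABLE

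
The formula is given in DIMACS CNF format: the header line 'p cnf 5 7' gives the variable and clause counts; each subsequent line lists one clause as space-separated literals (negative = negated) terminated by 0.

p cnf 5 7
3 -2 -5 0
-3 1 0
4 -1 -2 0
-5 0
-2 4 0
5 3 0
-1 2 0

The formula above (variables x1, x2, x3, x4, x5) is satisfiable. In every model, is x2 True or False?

True

Suppose x2 = False.
From the singleton clause (¬x5), x5 = False.
From the singleton clause (x3), x3 = True.
From the singleton clause (x1), x1 = True.
But (¬x1) is also a unit clause — contradiction.
So every satisfying assignment has x2 = True.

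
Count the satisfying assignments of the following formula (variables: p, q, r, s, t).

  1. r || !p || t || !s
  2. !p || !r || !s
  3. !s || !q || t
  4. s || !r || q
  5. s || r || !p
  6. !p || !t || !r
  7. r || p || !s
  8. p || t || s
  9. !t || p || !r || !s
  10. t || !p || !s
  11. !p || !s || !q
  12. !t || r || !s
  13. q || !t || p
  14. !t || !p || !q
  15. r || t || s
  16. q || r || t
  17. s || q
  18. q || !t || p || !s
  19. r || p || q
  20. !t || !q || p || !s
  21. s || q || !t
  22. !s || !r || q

3

There are 2^5 = 32 truth assignments over (p, q, r, s, t).
Split on r. With r = true, the clauses containing r are satisfied and !r drops from the rest; 2 of the 2^4 = 16 assignments to the other variables satisfy what remains.
With r = false, by the same count on the reduced clause set, 1 assignment works.
(One model: p=F, q=T, r=F, s=F, t=T.)
Total: 2 + 1 = 3.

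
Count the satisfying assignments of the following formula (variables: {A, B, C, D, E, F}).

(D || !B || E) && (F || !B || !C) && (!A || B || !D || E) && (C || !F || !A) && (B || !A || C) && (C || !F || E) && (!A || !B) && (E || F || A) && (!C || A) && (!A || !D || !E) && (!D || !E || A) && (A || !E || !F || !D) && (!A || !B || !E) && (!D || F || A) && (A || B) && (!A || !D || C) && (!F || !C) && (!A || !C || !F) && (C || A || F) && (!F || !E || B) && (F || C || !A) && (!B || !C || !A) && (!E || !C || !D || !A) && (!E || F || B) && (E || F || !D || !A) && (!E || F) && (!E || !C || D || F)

There are 2^6 = 64 truth assignments over (A, B, C, D, E, F).
Split on C. With C = true, the clauses containing C are satisfied and !C drops from the rest; 1 of the 2^5 = 32 assignments to the other variables satisfy what remains.
With C = false, by the same count on the reduced clause set, 1 assignment works.
(One model: A=F, B=T, C=F, D=F, E=T, F=T.)
Total: 1 + 1 = 2.

2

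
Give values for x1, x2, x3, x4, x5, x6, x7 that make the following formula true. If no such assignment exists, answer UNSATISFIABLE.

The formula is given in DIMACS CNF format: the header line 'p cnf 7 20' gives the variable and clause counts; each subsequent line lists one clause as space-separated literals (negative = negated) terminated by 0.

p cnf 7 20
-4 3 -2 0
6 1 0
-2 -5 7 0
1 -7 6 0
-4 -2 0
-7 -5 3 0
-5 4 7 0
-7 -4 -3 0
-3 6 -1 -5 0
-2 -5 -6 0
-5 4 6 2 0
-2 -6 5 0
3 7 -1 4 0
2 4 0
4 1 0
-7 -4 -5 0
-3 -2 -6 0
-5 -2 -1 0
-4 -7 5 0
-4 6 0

x1=True; x2=False; x3=True; x4=True; x5=False; x6=True; x7=False

Try x6 = True.
Try x4 = True.
Unit clause (¬x2) forces x2 = False.
Try x7 = False.
Every clause is now satisfied; x1, x3, x5 are unconstrained.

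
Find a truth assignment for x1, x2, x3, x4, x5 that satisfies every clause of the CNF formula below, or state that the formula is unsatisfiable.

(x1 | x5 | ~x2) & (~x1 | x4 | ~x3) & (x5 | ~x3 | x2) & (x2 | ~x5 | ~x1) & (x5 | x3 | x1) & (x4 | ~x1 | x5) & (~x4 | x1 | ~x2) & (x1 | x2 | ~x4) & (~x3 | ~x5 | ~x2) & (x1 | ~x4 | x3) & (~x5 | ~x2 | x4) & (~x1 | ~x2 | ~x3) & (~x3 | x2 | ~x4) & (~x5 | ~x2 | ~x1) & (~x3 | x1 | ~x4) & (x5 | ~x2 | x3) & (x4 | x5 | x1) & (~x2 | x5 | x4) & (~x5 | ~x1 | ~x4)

x1: 1, x2: 0, x3: 0, x4: 1, x5: 0

Suppose x1 = 1.
Suppose x4 = 1.
Unit clause (~x5) forces x5 = 0.
Suppose x3 = 0.
Unit clause (~x2) forces x2 = 0.
All clauses are satisfied.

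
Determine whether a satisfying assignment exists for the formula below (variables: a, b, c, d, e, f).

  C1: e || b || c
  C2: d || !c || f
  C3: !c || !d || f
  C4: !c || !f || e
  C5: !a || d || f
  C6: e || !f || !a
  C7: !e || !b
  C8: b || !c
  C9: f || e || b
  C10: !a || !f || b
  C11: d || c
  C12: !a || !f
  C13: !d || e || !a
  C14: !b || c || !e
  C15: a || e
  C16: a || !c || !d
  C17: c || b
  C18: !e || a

No

Suppose e = false.
From the singleton clause (a), a = true.
From the singleton clause (!f), f = false.
From the singleton clause (d), d = true.
That conflicts with the unit clause (!d).
Undo e and try e = true.
From the singleton clause (!b), b = false.
From the singleton clause (!c), c = false.
That conflicts with the unit clause (c).
Either choice for e ends in contradiction.
No assignment satisfies every clause.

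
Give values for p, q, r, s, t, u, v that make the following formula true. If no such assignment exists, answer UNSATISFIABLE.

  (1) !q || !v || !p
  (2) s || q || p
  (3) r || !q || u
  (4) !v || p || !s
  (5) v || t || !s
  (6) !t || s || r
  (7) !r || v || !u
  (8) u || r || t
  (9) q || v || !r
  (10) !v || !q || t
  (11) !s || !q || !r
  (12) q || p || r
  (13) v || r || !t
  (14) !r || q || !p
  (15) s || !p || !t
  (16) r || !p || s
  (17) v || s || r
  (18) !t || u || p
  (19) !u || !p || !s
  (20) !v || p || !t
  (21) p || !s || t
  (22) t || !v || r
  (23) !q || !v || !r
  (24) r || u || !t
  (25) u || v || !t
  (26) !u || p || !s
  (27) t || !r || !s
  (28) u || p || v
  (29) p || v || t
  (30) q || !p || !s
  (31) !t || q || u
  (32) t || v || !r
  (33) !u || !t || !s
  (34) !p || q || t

Branch on q: set q = false.
Branch on s: set s = true.
Unit clause (!p) forces p = false.
Unit clause (!v) forces v = false.
Unit clause (t) forces t = true.
Unit clause (!r) forces r = false.
Now (r) is unsatisfied and unit — conflict.
Backtrack on s: now try s = false.
Unit clause (p) forces p = true.
Unit clause (!r) forces r = false.
Now (r) is unsatisfied and unit — conflict.
Both values of s lead to a conflict.
Backtrack on q: now try q = true.
Branch on v: set v = false.
Branch on r: set r = true.
Unit clause (!u) forces u = false.
Unit clause (!s) forces s = false.
Unit clause (!t) forces t = false.
Now (t) is unsatisfied and unit — conflict.
Backtrack on r: now try r = false.
Unit clause (u) forces u = true.
Unit clause (!t) forces t = false.
Unit clause (!s) forces s = false.
Now (s) is unsatisfied and unit — conflict.
Both values of r lead to a conflict.
Backtrack on v: now try v = true.
Unit clause (!p) forces p = false.
Unit clause (!s) forces s = false.
Unit clause (t) forces t = true.
Now (!t) is unsatisfied and unit — conflict.
Both values of v lead to a conflict.
Both values of q lead to a conflict.

UNSATISFIABLE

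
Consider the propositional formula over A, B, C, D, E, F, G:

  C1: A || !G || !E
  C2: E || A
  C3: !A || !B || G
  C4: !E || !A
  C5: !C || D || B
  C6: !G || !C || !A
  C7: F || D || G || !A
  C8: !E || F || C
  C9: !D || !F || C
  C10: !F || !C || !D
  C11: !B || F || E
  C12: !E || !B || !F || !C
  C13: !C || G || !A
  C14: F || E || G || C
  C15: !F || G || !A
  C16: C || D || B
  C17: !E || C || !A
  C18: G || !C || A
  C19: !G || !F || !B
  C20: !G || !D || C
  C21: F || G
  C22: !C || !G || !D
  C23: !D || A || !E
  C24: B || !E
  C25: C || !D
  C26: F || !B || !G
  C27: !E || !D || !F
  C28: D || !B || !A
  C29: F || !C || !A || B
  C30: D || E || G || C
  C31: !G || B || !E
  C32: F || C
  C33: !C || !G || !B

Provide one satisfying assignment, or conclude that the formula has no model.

A: false; B: true; C: false; D: false; E: true; F: true; G: false

Suppose E = true.
From the singleton clause (!A), A = false.
From the singleton clause (!G), G = false.
From the singleton clause (!C), C = false.
From the singleton clause (F), F = true.
From the singleton clause (!D), D = false.
From the singleton clause (B), B = true.
This assignment satisfies each clause.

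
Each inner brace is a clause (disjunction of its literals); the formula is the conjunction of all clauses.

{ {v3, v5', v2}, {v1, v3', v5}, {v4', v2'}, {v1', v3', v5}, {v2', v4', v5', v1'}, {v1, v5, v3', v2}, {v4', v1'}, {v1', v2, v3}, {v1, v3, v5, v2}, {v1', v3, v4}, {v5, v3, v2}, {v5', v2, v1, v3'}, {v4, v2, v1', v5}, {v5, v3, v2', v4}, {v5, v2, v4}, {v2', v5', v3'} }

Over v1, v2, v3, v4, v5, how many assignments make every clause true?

There are 2^5 = 32 truth assignments over (v1, v2, v3, v4, v5).
Split on v5. With v5 = 1, the clauses containing v5 are satisfied and v5' drops from the rest; 2 of the 2^4 = 16 assignments to the other variables satisfy what remains.
With v5 = 0, by the same count on the reduced clause set, 0 assignments work.
Total: 2 + 0 = 2.

2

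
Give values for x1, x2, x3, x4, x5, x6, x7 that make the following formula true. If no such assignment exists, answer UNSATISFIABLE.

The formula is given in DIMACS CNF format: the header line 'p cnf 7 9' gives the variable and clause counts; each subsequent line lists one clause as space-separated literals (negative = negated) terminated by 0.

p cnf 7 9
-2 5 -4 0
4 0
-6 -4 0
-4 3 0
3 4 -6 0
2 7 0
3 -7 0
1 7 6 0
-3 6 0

From the singleton clause (x4), x4 = True.
From the singleton clause (¬x6), x6 = False.
From the singleton clause (x3), x3 = True.
But (¬x3) is also a unit clause — contradiction.

UNSATISFIABLE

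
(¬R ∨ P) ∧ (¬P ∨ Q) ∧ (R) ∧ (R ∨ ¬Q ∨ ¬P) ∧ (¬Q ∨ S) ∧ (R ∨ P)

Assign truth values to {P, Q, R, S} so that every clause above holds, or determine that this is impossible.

The clause (R) is unit, so R = True.
The clause (P) is unit, so P = True.
The clause (Q) is unit, so Q = True.
The clause (S) is unit, so S = True.
Every clause now holds.

P=True,  Q=True,  R=True,  S=True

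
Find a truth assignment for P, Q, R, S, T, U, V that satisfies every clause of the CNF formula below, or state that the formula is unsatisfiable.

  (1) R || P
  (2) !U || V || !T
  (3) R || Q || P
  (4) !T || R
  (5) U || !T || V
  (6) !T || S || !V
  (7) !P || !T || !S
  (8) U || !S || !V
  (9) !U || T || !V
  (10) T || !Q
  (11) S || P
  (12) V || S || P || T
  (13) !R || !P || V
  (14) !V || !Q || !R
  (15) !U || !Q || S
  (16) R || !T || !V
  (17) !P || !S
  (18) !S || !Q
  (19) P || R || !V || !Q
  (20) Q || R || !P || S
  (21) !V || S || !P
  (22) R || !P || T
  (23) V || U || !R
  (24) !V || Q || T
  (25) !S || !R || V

P=false, Q=false, R=true, S=true, T=true, U=true, V=true

Branch on R: set R = true.
Branch on T: set T = true.
Branch on U: set U = true.
(V) alone gives V = true.
(S) alone gives S = true.
(!P) alone gives P = false.
(!Q) alone gives Q = false.
Every clause now holds.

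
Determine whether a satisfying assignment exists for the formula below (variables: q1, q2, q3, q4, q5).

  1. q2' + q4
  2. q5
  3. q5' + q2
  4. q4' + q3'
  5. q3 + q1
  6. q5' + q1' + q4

The clause (q5) is unit, so q5 = 1.
The clause (q2) is unit, so q2 = 1.
The clause (q4) is unit, so q4 = 1.
The clause (q3') is unit, so q3 = 0.
The clause (q1) is unit, so q1 = 1.
This assignment satisfies each clause.
A satisfying assignment: q1 ↦ 1, q2 ↦ 1, q3 ↦ 0, q4 ↦ 1, q5 ↦ 1.

Satisfiable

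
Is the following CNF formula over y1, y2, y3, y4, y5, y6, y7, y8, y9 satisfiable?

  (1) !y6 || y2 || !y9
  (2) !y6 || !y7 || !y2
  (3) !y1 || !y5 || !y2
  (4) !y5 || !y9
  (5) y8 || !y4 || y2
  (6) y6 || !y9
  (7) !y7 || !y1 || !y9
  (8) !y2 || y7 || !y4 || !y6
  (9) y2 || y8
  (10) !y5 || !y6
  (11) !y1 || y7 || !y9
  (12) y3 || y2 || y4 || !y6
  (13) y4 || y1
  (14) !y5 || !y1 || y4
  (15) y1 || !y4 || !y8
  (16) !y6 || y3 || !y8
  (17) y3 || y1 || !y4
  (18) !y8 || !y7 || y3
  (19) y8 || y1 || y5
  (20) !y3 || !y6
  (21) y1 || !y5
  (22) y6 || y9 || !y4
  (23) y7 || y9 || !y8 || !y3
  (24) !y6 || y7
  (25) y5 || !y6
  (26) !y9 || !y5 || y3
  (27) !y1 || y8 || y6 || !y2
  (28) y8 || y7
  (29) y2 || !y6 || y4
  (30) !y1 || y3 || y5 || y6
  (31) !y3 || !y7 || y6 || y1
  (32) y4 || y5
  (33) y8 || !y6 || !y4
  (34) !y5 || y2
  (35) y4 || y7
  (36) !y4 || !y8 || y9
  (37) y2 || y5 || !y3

Case y5 = false:
Unit clause (!y6) forces y6 = false.
Unit clause (!y9) forces y9 = false.
Unit clause (!y4) forces y4 = false.
But (y4) is also a unit clause — contradiction.
So y5 must be the other value — set y5 = true.
Unit clause (!y9) forces y9 = false.
Unit clause (!y6) forces y6 = false.
Unit clause (y1) forces y1 = true.
Unit clause (!y2) forces y2 = false.
But (y2) is also a unit clause — contradiction.
Either choice for y5 ends in contradiction.
No assignment satisfies every clause.

No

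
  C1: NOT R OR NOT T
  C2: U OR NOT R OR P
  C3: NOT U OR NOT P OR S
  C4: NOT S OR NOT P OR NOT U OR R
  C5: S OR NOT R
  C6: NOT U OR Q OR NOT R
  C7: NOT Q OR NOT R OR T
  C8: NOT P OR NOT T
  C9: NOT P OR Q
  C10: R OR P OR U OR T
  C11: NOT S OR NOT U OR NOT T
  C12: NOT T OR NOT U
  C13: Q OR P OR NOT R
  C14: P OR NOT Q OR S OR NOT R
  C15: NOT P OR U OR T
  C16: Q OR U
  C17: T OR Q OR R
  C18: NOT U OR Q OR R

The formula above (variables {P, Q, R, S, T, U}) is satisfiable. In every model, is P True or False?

False

Suppose P = true.
Unit clause (NOT T) forces T = false.
Unit clause (Q) forces Q = true.
Unit clause (NOT R) forces R = false.
Unit clause (U) forces U = true.
Unit clause (S) forces S = true.
But (NOT S) is also a unit clause — contradiction.
So every satisfying assignment has P = False.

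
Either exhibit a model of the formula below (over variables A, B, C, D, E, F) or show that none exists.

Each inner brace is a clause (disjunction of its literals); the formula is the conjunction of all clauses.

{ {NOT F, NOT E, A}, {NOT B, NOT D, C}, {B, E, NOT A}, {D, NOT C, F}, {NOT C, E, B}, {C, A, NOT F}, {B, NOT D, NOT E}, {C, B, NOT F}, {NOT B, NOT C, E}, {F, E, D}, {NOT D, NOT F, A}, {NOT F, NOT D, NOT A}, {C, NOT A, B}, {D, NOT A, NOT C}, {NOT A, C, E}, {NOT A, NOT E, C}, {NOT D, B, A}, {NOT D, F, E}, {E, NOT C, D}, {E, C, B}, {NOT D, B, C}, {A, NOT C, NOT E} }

A ↦ true; B ↦ true; C ↦ true; D ↦ true; E ↦ true; F ↦ false

Branch on F: set F = false.
Branch on D: set D = true.
Unit clause (E) forces E = true.
Unit clause (B) forces B = true.
Unit clause (C) forces C = true.
Unit clause (A) forces A = true.
This assignment satisfies each clause.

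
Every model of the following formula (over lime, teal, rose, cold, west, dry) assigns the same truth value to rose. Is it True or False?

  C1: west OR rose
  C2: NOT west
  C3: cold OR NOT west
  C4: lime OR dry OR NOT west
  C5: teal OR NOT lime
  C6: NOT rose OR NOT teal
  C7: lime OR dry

True

Suppose rose = false.
Unit clause (west) forces west = true.
That conflicts with the unit clause (NOT west).
So every satisfying assignment has rose = True.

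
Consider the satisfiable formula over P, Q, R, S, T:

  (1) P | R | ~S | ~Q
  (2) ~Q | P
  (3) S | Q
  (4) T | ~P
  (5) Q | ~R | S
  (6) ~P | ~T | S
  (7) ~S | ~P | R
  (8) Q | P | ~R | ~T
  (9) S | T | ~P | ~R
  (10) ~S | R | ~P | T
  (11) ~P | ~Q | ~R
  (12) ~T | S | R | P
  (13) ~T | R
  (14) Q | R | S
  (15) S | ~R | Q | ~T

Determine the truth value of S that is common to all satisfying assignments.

Suppose S = 0.
(Q) alone gives Q = 1.
(P) alone gives P = 1.
(T) alone gives T = 1.
But (~T) is also a unit clause — contradiction.
So every satisfying assignment has S = True.

True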